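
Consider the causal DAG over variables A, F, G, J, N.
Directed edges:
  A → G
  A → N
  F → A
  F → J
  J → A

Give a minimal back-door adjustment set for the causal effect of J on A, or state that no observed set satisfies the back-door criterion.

desc(J)\{J}={A,G,N}; candidates ⊆ {F}.
size 0: {}; under {} J still reaches {A,F,G,N} ∋ A.
{F}: J⊥A given {F} in G with J→· removed — back-door holds.

J→A: minimal back-door set {F}.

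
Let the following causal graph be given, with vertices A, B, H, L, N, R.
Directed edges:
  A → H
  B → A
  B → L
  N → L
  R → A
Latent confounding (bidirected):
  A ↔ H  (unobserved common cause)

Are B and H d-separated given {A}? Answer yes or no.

No — B and H are d-connected given {A}.

Bayes-Ball from B | {A} reaches {H,L,R}.
H ∈ reach(B|{A}) ⇒ B ⊥̸ H | {A}.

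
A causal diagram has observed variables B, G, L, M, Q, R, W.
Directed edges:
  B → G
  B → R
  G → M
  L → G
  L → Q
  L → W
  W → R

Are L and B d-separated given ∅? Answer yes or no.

Yes — L ⊥ B | ∅.

Bayes-Ball from L | ∅ reaches {G,M,Q,R,W}.
B ∉ reach(L|∅) ⇒ L ⊥ B | ∅.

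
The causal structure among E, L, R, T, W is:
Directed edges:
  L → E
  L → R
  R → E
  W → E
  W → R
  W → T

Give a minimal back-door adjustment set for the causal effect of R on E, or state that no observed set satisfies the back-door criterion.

desc(R)\{R}={E}; candidates ⊆ {L,T,W}.
size 0: {}; under {} R still reaches {E,L,T,W} ∋ E.
size 1: {L}, {T}, {W}; under {L} R still reaches {E,T,W} ∋ E.
{L,W}: R⊥E given {L,W} in G with R→· removed — back-door holds.

R→E: minimal back-door set {L, W}.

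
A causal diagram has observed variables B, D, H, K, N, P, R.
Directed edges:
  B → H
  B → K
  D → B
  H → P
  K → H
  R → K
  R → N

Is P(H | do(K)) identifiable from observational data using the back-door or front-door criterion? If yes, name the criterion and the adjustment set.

desc(K)\{K}={H,P}; candidates ⊆ {B,D,N,R}.
size 0: {}; under {} K still reaches {B,D,H,N,P,R} ∋ H.
{B}: K⊥H given {B} in G with K→· removed — back-door holds.
P(H|do(K)) = Σ_{B} P(H|K,B)·P(B).

P(H|do(K)): backdoor, adjust for {B}.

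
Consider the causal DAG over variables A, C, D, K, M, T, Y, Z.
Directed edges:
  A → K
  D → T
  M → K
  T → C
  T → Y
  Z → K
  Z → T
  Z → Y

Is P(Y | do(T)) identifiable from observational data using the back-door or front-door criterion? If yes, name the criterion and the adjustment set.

P(Y|do(T)): backdoor, adjust for {Z}.

desc(T)\{T}={C,Y}; candidates ⊆ {A,D,K,M,Z}.
size 0: {}; under {} T still reaches {D,K,Y,Z} ∋ Y.
{Z}: T⊥Y given {Z} in G with T→· removed — back-door holds.
P(Y|do(T)) = Σ_{Z} P(Y|T,Z)·P(Z).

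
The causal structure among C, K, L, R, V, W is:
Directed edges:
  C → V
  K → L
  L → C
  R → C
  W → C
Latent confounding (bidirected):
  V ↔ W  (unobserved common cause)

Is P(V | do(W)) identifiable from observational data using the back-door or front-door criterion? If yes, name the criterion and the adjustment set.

P(V|do(W)): frontdoor, adjust for {C}.

desc(W)\{W}={C,V}; candidates ⊆ {K,L,R}.
W↔V: latent back-door arc(s) into W.
size 0: {}; under {} W still reaches {V} ∋ V.
size 1: {K}, {L}, {R}; under {K} W still reaches {V} ∋ V.
size 2: {K,L}, {K,R}, {L,R}; under {K,L} W still reaches {V} ∋ V.
W↔V cannot be blocked by any observed set — no back-door set.
{C}: (i) intercepts every directed W→V path; (ii) no back-door W→{C}; (iii) {W} blocks every back-door {C}→V. Front-door holds.
P(V|do(W)) = Σ_{C} P(C|W) Σ_{W'} P(V|C,W')P(W').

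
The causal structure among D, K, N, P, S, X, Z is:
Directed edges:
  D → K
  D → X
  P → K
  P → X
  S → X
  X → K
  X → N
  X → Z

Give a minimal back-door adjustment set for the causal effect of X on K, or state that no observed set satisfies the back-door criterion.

X→K: minimal back-door set {D, P}.

desc(X)\{X}={K,N,Z}; candidates ⊆ {D,P,S}.
size 0: {}; under {} X still reaches {D,K,P,S} ∋ K.
size 1: {D}, {P}, {S}; under {D} X still reaches {K,P,S} ∋ K.
{D,P}: X⊥K given {D,P} in G with X→· removed — back-door holds.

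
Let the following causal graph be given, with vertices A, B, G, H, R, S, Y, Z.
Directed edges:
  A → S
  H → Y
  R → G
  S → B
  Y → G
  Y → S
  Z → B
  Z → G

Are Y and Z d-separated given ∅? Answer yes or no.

Yes — Y ⊥ Z | ∅.

Bayes-Ball from Y | ∅ reaches {B,G,H,S}.
Z ∉ reach(Y|∅) ⇒ Y ⊥ Z | ∅.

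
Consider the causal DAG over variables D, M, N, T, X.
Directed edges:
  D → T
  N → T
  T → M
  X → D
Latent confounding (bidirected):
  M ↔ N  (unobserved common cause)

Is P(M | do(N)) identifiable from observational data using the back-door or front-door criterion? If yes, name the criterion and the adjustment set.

desc(N)\{N}={M,T}; candidates ⊆ {D,X}.
N↔M: latent back-door arc(s) into N.
size 0: {}; under {} N still reaches {M} ∋ M.
size 1: {D}, {X}; under {D} N still reaches {M} ∋ M.
size 2: {D,X}; under {D,X} N still reaches {M} ∋ M.
N↔M cannot be blocked by any observed set — no back-door set.
{T}: (i) intercepts every directed N→M path; (ii) no back-door N→{T}; (iii) {N} blocks every back-door {T}→M. Front-door holds.
P(M|do(N)) = Σ_{T} P(T|N) Σ_{N'} P(M|T,N')P(N').

P(M|do(N)): frontdoor, adjust for {T}.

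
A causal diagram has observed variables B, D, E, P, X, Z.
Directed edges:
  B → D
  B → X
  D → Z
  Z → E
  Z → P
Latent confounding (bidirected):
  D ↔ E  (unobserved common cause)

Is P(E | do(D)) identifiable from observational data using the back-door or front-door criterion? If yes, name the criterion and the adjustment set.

P(E|do(D)): frontdoor, adjust for {Z}.

desc(D)\{D}={E,P,Z}; candidates ⊆ {B,X}.
D↔E: latent back-door arc(s) into D.
size 0: {}; under {} D still reaches {B,E,X} ∋ E.
size 1: {B}, {X}; under {B} D still reaches {E} ∋ E.
size 2: {B,X}; under {B,X} D still reaches {E} ∋ E.
D↔E cannot be blocked by any observed set — no back-door set.
{Z}: (i) intercepts every directed D→E path; (ii) no back-door D→{Z}; (iii) {D} blocks every back-door {Z}→E. Front-door holds.
P(E|do(D)) = Σ_{Z} P(Z|D) Σ_{D'} P(E|Z,D')P(D').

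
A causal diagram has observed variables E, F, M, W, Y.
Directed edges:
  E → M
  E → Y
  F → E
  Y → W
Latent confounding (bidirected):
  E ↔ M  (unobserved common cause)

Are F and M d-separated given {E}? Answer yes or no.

No — F and M are d-connected given {E}.

Bayes-Ball from F | {E} reaches {M}.
M ∈ reach(F|{E}) ⇒ F ⊥̸ M | {E}.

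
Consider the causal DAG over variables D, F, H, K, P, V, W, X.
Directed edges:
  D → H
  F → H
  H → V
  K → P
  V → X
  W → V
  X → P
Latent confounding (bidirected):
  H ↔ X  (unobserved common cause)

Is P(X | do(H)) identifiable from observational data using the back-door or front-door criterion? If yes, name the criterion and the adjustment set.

P(X|do(H)): frontdoor, adjust for {V}.

desc(H)\{H}={P,V,X}; candidates ⊆ {D,F,K,W}.
H↔X: latent back-door arc(s) into H.
size 0: {}; under {} H still reaches {D,F,P,X} ∋ X.
size 1: {D}, {F}, {K} …(+1); under {D} H still reaches {F,P,X} ∋ X.
size 2: {D,F}, {D,K}, {D,W} …(+3); under {D,F} H still reaches {P,X} ∋ X.
H↔X cannot be blocked by any observed set — no back-door set.
{V}: (i) intercepts every directed H→X path; (ii) no back-door H→{V}; (iii) {H} blocks every back-door {V}→X. Front-door holds.
P(X|do(H)) = Σ_{V} P(V|H) Σ_{H'} P(X|V,H')P(H').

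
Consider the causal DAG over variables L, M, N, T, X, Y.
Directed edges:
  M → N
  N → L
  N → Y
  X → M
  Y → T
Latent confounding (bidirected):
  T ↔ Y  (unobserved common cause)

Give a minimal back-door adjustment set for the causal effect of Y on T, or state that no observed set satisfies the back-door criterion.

desc(Y)\{Y}={T}; candidates ⊆ {L,M,N,X}.
Y↔T: latent back-door arc(s) into Y.
size 0: {}; under {} Y still reaches {L,M,N,T,X} ∋ T.
size 1: {L}, {M}, {N} …(+1); under {L} Y still reaches {M,N,T,X} ∋ T.
size 2: {L,M}, {L,N}, {L,X} …(+3); under {L,M} Y still reaches {N,T} ∋ T.
Y↔T cannot be blocked by any observed set — no back-door set.

Y→T: no observed back-door set.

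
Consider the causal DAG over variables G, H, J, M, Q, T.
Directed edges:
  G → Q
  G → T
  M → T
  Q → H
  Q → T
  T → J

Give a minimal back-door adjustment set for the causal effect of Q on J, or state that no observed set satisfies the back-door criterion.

Q→J: minimal back-door set {G}.

desc(Q)\{Q}={H,J,T}; candidates ⊆ {G,M}.
size 0: {}; under {} Q still reaches {G,J,T} ∋ J.
{G}: Q⊥J given {G} in G with Q→· removed — back-door holds.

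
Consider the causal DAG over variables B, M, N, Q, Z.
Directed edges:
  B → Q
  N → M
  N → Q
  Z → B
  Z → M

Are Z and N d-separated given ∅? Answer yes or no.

Bayes-Ball from Z | ∅ reaches {B,M,Q}.
N ∉ reach(Z|∅) ⇒ Z ⊥ N | ∅.

Yes — Z ⊥ N | ∅.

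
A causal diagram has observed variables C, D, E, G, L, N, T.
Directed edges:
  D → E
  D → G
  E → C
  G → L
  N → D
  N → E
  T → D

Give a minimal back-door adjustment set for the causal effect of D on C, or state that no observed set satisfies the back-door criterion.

D→C: minimal back-door set {N}.

desc(D)\{D}={C,E,G,L}; candidates ⊆ {N,T}.
size 0: {}; under {} D still reaches {C,E,N,T} ∋ C.
{N}: D⊥C given {N} in G with D→· removed — back-door holds.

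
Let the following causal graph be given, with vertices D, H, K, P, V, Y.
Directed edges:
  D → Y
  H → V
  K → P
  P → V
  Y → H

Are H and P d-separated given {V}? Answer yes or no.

No — H and P are d-connected given {V}.

Bayes-Ball from H | {V} reaches {D,K,P,Y}.
P ∈ reach(H|{V}) ⇒ H ⊥̸ P | {V}.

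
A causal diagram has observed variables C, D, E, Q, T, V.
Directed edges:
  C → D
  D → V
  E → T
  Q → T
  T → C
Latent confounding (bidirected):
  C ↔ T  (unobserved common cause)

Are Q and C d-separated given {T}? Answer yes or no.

Bayes-Ball from Q | {T} reaches {C,D,E,V}.
C ∈ reach(Q|{T}) ⇒ Q ⊥̸ C | {T}.

No — Q and C are d-connected given {T}.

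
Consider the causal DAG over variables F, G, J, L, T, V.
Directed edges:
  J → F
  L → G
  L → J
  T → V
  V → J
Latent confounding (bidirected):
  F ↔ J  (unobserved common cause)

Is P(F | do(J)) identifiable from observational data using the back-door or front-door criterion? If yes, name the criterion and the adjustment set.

desc(J)\{J}={F}; candidates ⊆ {G,L,T,V}.
J↔F: latent back-door arc(s) into J.
size 0: {}; under {} J still reaches {F,G,L,T,V} ∋ F.
size 1: {G}, {L}, {T} …(+1); under {G} J still reaches {F,L,T,V} ∋ F.
size 2: {G,L}, {G,T}, {G,V} …(+3); under {G,L} J still reaches {F,T,V} ∋ F.
J↔F cannot be blocked by any observed set — no back-door set.
No mediator lies on a directed J→…→F path.
Neither criterion identifies P(F|do(J)) in this graph.

P(F|do(J)): not identifiable (no BD/FD set).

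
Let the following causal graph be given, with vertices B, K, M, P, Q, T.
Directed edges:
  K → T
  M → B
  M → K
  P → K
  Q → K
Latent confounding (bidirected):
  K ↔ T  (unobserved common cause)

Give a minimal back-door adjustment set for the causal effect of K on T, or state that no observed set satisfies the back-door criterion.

desc(K)\{K}={T}; candidates ⊆ {B,M,P,Q}.
K↔T: latent back-door arc(s) into K.
size 0: {}; under {} K still reaches {B,M,P,Q,T} ∋ T.
size 1: {B}, {M}, {P} …(+1); under {B} K still reaches {M,P,Q,T} ∋ T.
size 2: {B,M}, {B,P}, {B,Q} …(+3); under {B,M} K still reaches {P,Q,T} ∋ T.
K↔T cannot be blocked by any observed set — no back-door set.

K→T: no observed back-door set.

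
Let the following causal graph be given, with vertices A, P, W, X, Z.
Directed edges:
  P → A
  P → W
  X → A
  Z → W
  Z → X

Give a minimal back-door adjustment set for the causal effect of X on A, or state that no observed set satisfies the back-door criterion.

X→A: minimal back-door set ∅.

desc(X)\{X}={A}; candidates ⊆ {P,W,Z}.
∅: X⊥A given ∅ in G with X→· removed — back-door holds.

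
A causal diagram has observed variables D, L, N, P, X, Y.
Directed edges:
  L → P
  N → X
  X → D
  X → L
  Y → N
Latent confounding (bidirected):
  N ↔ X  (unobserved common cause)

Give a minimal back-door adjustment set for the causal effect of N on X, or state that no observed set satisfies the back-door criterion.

N→X: no observed back-door set.

desc(N)\{N}={D,L,P,X}; candidates ⊆ {Y}.
N↔X: latent back-door arc(s) into N.
size 0: {}; under {} N still reaches {D,L,P,X,Y} ∋ X.
size 1: {Y}; under {Y} N still reaches {D,L,P,X} ∋ X.
N↔X cannot be blocked by any observed set — no back-door set.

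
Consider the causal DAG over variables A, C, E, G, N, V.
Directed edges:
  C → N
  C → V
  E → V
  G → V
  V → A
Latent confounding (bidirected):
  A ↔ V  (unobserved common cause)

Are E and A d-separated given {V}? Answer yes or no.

Bayes-Ball from E | {V} reaches {A,C,G,N}.
A ∈ reach(E|{V}) ⇒ E ⊥̸ A | {V}.

No — E and A are d-connected given {V}.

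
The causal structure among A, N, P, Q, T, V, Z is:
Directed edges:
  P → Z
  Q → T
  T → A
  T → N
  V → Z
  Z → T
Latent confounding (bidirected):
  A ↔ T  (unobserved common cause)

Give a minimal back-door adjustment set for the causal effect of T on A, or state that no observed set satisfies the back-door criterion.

T→A: no observed back-door set.

desc(T)\{T}={A,N}; candidates ⊆ {P,Q,V,Z}.
T↔A: latent back-door arc(s) into T.
size 0: {}; under {} T still reaches {A,P,Q,V,Z} ∋ A.
size 1: {P}, {Q}, {V} …(+1); under {P} T still reaches {A,Q,V,Z} ∋ A.
size 2: {P,Q}, {P,V}, {P,Z} …(+3); under {P,Q} T still reaches {A,V,Z} ∋ A.
T↔A cannot be blocked by any observed set — no back-door set.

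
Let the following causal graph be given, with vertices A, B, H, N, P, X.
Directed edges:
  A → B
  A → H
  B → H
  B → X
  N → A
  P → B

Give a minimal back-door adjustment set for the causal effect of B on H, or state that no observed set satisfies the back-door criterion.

desc(B)\{B}={H,X}; candidates ⊆ {A,N,P}.
size 0: {}; under {} B still reaches {A,H,N,P} ∋ H.
{A}: B⊥H given {A} in G with B→· removed — back-door holds.

B→H: minimal back-door set {A}.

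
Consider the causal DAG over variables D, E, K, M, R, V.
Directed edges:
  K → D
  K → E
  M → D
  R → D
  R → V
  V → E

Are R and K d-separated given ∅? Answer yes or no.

Yes — R ⊥ K | ∅.

Bayes-Ball from R | ∅ reaches {D,E,V}.
K ∉ reach(R|∅) ⇒ R ⊥ K | ∅.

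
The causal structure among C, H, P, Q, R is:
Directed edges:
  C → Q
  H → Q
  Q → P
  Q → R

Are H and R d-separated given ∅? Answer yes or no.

Bayes-Ball from H | ∅ reaches {P,Q,R}.
R ∈ reach(H|∅) ⇒ H ⊥̸ R | ∅.

No — H and R are d-connected given ∅.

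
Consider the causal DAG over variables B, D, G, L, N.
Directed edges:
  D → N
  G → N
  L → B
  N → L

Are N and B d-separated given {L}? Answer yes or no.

Bayes-Ball from N | {L} reaches {D,G}.
B ∉ reach(N|{L}) ⇒ N ⊥ B | {L}.

Yes — N ⊥ B | {L}.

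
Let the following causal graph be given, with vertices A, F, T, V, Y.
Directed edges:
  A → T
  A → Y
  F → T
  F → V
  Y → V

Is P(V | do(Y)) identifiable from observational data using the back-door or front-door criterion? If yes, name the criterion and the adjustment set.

P(V|do(Y)): backdoor, adjust for ∅.

desc(Y)\{Y}={V}; candidates ⊆ {A,F,T}.
∅: Y⊥V given ∅ in G with Y→· removed — back-door holds.
P(V|do(Y)) = P(V|Y) — no adjustment needed.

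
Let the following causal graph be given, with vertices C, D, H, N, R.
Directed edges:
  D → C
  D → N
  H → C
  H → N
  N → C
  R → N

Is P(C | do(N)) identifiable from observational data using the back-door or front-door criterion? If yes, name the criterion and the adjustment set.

P(C|do(N)): backdoor, adjust for {D, H}.

desc(N)\{N}={C}; candidates ⊆ {D,H,R}.
size 0: {}; under {} N still reaches {C,D,H,R} ∋ C.
size 1: {D}, {H}, {R}; under {D} N still reaches {C,H,R} ∋ C.
{D,H}: N⊥C given {D,H} in G with N→· removed — back-door holds.
P(C|do(N)) = Σ_{D,H} P(C|N,D,H)·P(D,H).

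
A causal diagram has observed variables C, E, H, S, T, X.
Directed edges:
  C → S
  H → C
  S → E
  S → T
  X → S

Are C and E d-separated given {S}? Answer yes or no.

Yes — C ⊥ E | {S}.

Bayes-Ball from C | {S} reaches {H,X}.
E ∉ reach(C|{S}) ⇒ C ⊥ E | {S}.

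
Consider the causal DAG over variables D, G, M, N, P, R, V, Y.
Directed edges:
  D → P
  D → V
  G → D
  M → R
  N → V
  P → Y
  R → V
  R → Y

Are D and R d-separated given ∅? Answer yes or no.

Yes — D ⊥ R | ∅.

Bayes-Ball from D | ∅ reaches {G,P,V,Y}.
R ∉ reach(D|∅) ⇒ D ⊥ R | ∅.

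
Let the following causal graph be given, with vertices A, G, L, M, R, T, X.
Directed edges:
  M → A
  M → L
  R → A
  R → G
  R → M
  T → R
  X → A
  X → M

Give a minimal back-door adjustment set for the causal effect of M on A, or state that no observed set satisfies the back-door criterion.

M→A: minimal back-door set {R, X}.

desc(M)\{M}={A,L}; candidates ⊆ {G,R,T,X}.
size 0: {}; under {} M still reaches {A,G,R,T,X} ∋ A.
size 1: {G}, {R}, {T} …(+1); under {G} M still reaches {A,R,T,X} ∋ A.
{R,X}: M⊥A given {R,X} in G with M→· removed — back-door holds.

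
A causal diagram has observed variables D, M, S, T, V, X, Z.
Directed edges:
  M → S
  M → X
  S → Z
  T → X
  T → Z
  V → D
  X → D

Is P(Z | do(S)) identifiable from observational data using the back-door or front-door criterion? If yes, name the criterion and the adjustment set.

P(Z|do(S)): backdoor, adjust for ∅.

desc(S)\{S}={Z}; candidates ⊆ {D,M,T,V,X}.
∅: S⊥Z given ∅ in G with S→· removed — back-door holds.
P(Z|do(S)) = P(Z|S) — no adjustment needed.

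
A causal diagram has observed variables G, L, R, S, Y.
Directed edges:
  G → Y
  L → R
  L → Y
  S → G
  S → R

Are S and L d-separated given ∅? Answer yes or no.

Bayes-Ball from S | ∅ reaches {G,R,Y}.
L ∉ reach(S|∅) ⇒ S ⊥ L | ∅.

Yes — S ⊥ L | ∅.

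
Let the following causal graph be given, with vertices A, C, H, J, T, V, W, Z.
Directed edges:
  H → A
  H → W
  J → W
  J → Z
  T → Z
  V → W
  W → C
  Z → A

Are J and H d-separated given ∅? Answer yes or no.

Yes — J ⊥ H | ∅.

Bayes-Ball from J | ∅ reaches {A,C,W,Z}.
H ∉ reach(J|∅) ⇒ J ⊥ H | ∅.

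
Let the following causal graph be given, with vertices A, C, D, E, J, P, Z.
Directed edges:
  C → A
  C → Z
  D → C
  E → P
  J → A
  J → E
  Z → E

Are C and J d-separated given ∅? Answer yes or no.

Bayes-Ball from C | ∅ reaches {A,D,E,P,Z}.
J ∉ reach(C|∅) ⇒ C ⊥ J | ∅.

Yes — C ⊥ J | ∅.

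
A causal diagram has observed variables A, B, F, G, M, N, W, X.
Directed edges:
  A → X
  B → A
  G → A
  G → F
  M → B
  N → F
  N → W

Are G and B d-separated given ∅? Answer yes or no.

Yes — G ⊥ B | ∅.

Bayes-Ball from G | ∅ reaches {A,F,X}.
B ∉ reach(G|∅) ⇒ G ⊥ B | ∅.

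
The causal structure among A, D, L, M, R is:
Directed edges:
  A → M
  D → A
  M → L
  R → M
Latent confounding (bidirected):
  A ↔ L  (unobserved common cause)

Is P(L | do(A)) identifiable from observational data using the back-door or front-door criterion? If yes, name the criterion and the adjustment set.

desc(A)\{A}={L,M}; candidates ⊆ {D,R}.
A↔L: latent back-door arc(s) into A.
size 0: {}; under {} A still reaches {D,L} ∋ L.
size 1: {D}, {R}; under {D} A still reaches {L} ∋ L.
size 2: {D,R}; under {D,R} A still reaches {L} ∋ L.
A↔L cannot be blocked by any observed set — no back-door set.
{M}: (i) intercepts every directed A→L path; (ii) no back-door A→{M}; (iii) {A} blocks every back-door {M}→L. Front-door holds.
P(L|do(A)) = Σ_{M} P(M|A) Σ_{A'} P(L|M,A')P(A').

P(L|do(A)): frontdoor, adjust for {M}.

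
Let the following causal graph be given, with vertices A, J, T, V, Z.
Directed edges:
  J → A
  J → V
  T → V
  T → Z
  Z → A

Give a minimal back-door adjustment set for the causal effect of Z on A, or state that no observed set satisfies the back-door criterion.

Z→A: minimal back-door set ∅.

desc(Z)\{Z}={A}; candidates ⊆ {J,T,V}.
∅: Z⊥A given ∅ in G with Z→· removed — back-door holds.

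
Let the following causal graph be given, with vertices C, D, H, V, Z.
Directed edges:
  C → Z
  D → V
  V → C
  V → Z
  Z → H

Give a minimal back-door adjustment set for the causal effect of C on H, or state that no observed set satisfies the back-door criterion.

desc(C)\{C}={H,Z}; candidates ⊆ {D,V}.
size 0: {}; under {} C still reaches {D,H,V,Z} ∋ H.
{V}: C⊥H given {V} in G with C→· removed — back-door holds.

C→H: minimal back-door set {V}.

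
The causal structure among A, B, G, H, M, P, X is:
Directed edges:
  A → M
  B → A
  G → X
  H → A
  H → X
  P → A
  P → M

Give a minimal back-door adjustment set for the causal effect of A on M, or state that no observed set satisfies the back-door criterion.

A→M: minimal back-door set {P}.

desc(A)\{A}={M}; candidates ⊆ {B,G,H,P,X}.
size 0: {}; under {} A still reaches {B,H,M,P,X} ∋ M.
{P}: A⊥M given {P} in G with A→· removed — back-door holds.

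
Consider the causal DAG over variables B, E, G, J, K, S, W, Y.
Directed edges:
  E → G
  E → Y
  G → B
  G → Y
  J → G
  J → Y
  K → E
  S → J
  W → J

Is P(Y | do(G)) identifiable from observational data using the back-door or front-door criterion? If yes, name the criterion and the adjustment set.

desc(G)\{G}={B,Y}; candidates ⊆ {E,J,K,S,W}.
size 0: {}; under {} G still reaches {E,J,K,S,W,Y} ∋ Y.
size 1: {E}, {J}, {K} …(+2); under {E} G still reaches {J,S,W,Y} ∋ Y.
{E,J}: G⊥Y given {E,J} in G with G→· removed — back-door holds.
P(Y|do(G)) = Σ_{E,J} P(Y|G,E,J)·P(E,J).

P(Y|do(G)): backdoor, adjust for {E, J}.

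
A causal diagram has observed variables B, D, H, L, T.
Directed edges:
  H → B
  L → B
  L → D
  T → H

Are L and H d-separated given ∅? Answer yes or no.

Yes — L ⊥ H | ∅.

Bayes-Ball from L | ∅ reaches {B,D}.
H ∉ reach(L|∅) ⇒ L ⊥ H | ∅.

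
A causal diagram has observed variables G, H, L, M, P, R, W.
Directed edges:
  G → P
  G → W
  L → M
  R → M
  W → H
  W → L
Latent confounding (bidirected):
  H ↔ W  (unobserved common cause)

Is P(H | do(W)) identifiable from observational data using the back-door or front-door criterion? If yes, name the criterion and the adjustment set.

P(H|do(W)): not identifiable (no BD/FD set).

desc(W)\{W}={H,L,M}; candidates ⊆ {G,P,R}.
W↔H: latent back-door arc(s) into W.
size 0: {}; under {} W still reaches {G,H,P} ∋ H.
size 1: {G}, {P}, {R}; under {G} W still reaches {H} ∋ H.
size 2: {G,P}, {G,R}, {P,R}; under {G,P} W still reaches {H} ∋ H.
W↔H cannot be blocked by any observed set — no back-door set.
No mediator lies on a directed W→…→H path.
Neither criterion identifies P(H|do(W)) in this graph.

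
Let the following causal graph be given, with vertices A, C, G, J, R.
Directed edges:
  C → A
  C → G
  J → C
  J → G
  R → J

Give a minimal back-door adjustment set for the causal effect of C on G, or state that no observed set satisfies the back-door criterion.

C→G: minimal back-door set {J}.

desc(C)\{C}={A,G}; candidates ⊆ {J,R}.
size 0: {}; under {} C still reaches {G,J,R} ∋ G.
{J}: C⊥G given {J} in G with C→· removed — back-door holds.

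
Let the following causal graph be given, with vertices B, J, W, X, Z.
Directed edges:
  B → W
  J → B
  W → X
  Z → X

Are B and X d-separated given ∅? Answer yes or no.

No — B and X are d-connected given ∅.

Bayes-Ball from B | ∅ reaches {J,W,X}.
X ∈ reach(B|∅) ⇒ B ⊥̸ X | ∅.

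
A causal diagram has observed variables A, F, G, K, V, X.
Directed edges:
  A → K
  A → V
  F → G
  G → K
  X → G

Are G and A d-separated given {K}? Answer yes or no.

Bayes-Ball from G | {K} reaches {A,F,V,X}.
A ∈ reach(G|{K}) ⇒ G ⊥̸ A | {K}.

No — G and A are d-connected given {K}.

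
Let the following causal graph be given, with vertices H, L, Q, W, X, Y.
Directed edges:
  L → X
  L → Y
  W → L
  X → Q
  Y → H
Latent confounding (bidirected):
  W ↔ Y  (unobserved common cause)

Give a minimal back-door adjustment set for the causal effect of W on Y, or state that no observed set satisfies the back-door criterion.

desc(W)\{W}={H,L,Q,X,Y}; candidates ⊆ {—}.
W↔Y: latent back-door arc(s) into W.
size 0: {}; under {} W still reaches {H,Y} ∋ Y.
W↔Y cannot be blocked by any observed set — no back-door set.

W→Y: no observed back-door set.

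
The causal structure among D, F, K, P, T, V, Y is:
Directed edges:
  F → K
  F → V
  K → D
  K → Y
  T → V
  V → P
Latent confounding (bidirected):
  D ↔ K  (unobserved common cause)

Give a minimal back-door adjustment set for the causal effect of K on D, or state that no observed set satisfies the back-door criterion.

desc(K)\{K}={D,Y}; candidates ⊆ {F,P,T,V}.
K↔D: latent back-door arc(s) into K.
size 0: {}; under {} K still reaches {D,F,P,V} ∋ D.
size 1: {F}, {P}, {T} …(+1); under {F} K still reaches {D} ∋ D.
size 2: {F,P}, {F,T}, {F,V} …(+3); under {F,P} K still reaches {D} ∋ D.
K↔D cannot be blocked by any observed set — no back-door set.

K→D: no observed back-door set.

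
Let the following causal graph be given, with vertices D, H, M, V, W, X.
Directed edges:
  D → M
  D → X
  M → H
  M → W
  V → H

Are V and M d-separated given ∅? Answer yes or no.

Bayes-Ball from V | ∅ reaches {H}.
M ∉ reach(V|∅) ⇒ V ⊥ M | ∅.

Yes — V ⊥ M | ∅.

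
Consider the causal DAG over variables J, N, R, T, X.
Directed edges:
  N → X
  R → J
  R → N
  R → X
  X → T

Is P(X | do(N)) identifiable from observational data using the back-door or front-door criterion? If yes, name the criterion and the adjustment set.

P(X|do(N)): backdoor, adjust for {R}.

desc(N)\{N}={T,X}; candidates ⊆ {J,R}.
size 0: {}; under {} N still reaches {J,R,T,X} ∋ X.
{R}: N⊥X given {R} in G with N→· removed — back-door holds.
P(X|do(N)) = Σ_{R} P(X|N,R)·P(R).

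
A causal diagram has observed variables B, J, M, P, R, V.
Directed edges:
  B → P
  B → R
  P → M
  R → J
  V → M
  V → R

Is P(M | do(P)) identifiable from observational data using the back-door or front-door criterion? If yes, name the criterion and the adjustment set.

desc(P)\{P}={M}; candidates ⊆ {B,J,R,V}.
∅: P⊥M given ∅ in G with P→· removed — back-door holds.
P(M|do(P)) = P(M|P) — no adjustment needed.

P(M|do(P)): backdoor, adjust for ∅.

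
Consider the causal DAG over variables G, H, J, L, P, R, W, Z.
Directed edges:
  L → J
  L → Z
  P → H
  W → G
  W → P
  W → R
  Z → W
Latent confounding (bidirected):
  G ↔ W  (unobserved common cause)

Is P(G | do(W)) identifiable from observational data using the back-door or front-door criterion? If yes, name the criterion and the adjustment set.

P(G|do(W)): not identifiable (no BD/FD set).

desc(W)\{W}={G,H,P,R}; candidates ⊆ {J,L,Z}.
W↔G: latent back-door arc(s) into W.
size 0: {}; under {} W still reaches {G,J,L,Z} ∋ G.
size 1: {J}, {L}, {Z}; under {J} W still reaches {G,L,Z} ∋ G.
size 2: {J,L}, {J,Z}, {L,Z}; under {J,L} W still reaches {G,Z} ∋ G.
W↔G cannot be blocked by any observed set — no back-door set.
No mediator lies on a directed W→…→G path.
Neither criterion identifies P(G|do(W)) in this graph.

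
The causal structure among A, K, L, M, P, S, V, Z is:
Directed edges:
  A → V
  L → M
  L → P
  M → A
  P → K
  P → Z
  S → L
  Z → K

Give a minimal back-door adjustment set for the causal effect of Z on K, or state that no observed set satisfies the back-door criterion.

Z→K: minimal back-door set {P}.

desc(Z)\{Z}={K}; candidates ⊆ {A,L,M,P,S,V}.
size 0: {}; under {} Z still reaches {A,K,L,M,P,S,V} ∋ K.
{P}: Z⊥K given {P} in G with Z→· removed — back-door holds.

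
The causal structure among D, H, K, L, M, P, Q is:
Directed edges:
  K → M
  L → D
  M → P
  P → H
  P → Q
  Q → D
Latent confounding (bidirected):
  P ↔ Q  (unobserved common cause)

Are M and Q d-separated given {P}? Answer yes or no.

No — M and Q are d-connected given {P}.

Bayes-Ball from M | {P} reaches {D,K,Q}.
Q ∈ reach(M|{P}) ⇒ M ⊥̸ Q | {P}.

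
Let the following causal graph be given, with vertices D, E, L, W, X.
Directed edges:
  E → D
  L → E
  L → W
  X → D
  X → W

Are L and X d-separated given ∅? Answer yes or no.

Yes — L ⊥ X | ∅.

Bayes-Ball from L | ∅ reaches {D,E,W}.
X ∉ reach(L|∅) ⇒ L ⊥ X | ∅.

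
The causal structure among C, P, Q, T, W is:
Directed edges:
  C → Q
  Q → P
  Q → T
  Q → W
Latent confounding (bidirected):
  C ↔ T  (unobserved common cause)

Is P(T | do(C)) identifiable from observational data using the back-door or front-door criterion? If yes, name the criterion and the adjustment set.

P(T|do(C)): frontdoor, adjust for {Q}.

desc(C)\{C}={P,Q,T,W}; candidates ⊆ {—}.
C↔T: latent back-door arc(s) into C.
size 0: {}; under {} C still reaches {T} ∋ T.
C↔T cannot be blocked by any observed set — no back-door set.
{Q}: (i) intercepts every directed C→T path; (ii) no back-door C→{Q}; (iii) {C} blocks every back-door {Q}→T. Front-door holds.
P(T|do(C)) = Σ_{Q} P(Q|C) Σ_{C'} P(T|Q,C')P(C').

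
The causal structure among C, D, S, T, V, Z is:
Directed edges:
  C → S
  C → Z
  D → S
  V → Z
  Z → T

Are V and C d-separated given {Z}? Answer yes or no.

Bayes-Ball from V | {Z} reaches {C,S}.
C ∈ reach(V|{Z}) ⇒ V ⊥̸ C | {Z}.

No — V and C are d-connected given {Z}.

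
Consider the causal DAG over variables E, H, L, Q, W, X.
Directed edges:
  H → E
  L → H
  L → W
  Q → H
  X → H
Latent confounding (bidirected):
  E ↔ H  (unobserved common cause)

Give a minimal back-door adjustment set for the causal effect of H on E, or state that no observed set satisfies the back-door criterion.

H→E: no observed back-door set.

desc(H)\{H}={E}; candidates ⊆ {L,Q,W,X}.
H↔E: latent back-door arc(s) into H.
size 0: {}; under {} H still reaches {E,L,Q,W,X} ∋ E.
size 1: {L}, {Q}, {W} …(+1); under {L} H still reaches {E,Q,X} ∋ E.
size 2: {L,Q}, {L,W}, {L,X} …(+3); under {L,Q} H still reaches {E,X} ∋ E.
H↔E cannot be blocked by any observed set — no back-door set.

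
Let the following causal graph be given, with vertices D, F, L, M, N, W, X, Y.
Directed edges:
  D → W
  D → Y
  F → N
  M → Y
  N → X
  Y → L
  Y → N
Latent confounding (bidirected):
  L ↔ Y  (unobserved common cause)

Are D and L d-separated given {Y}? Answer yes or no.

No — D and L are d-connected given {Y}.

Bayes-Ball from D | {Y} reaches {L,M,W}.
L ∈ reach(D|{Y}) ⇒ D ⊥̸ L | {Y}.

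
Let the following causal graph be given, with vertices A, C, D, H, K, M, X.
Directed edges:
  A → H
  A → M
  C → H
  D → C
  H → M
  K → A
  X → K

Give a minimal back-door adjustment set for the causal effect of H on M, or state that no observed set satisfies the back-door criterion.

H→M: minimal back-door set {A}.

desc(H)\{H}={M}; candidates ⊆ {A,C,D,K,X}.
size 0: {}; under {} H still reaches {A,C,D,K,M,X} ∋ M.
{A}: H⊥M given {A} in G with H→· removed — back-door holds.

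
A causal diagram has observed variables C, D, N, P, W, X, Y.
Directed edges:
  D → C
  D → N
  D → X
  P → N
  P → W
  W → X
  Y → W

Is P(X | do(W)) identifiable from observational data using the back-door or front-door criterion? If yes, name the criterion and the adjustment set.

desc(W)\{W}={X}; candidates ⊆ {C,D,N,P,Y}.
∅: W⊥X given ∅ in G with W→· removed — back-door holds.
P(X|do(W)) = P(X|W) — no adjustment needed.

P(X|do(W)): backdoor, adjust for ∅.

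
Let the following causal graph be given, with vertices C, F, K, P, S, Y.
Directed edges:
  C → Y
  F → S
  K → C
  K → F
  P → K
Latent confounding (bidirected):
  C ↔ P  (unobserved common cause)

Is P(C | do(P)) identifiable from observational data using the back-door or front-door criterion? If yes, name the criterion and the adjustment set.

P(C|do(P)): frontdoor, adjust for {K}.

desc(P)\{P}={C,F,K,S,Y}; candidates ⊆ {—}.
P↔C: latent back-door arc(s) into P.
size 0: {}; under {} P still reaches {C,Y} ∋ C.
P↔C cannot be blocked by any observed set — no back-door set.
{K}: (i) intercepts every directed P→C path; (ii) no back-door P→{K}; (iii) {P} blocks every back-door {K}→C. Front-door holds.
P(C|do(P)) = Σ_{K} P(K|P) Σ_{P'} P(C|K,P')P(P').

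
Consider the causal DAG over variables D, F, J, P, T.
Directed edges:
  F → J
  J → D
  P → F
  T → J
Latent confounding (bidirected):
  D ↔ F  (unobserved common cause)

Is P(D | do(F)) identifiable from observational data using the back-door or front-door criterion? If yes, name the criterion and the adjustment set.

desc(F)\{F}={D,J}; candidates ⊆ {P,T}.
F↔D: latent back-door arc(s) into F.
size 0: {}; under {} F still reaches {D,P} ∋ D.
size 1: {P}, {T}; under {P} F still reaches {D} ∋ D.
size 2: {P,T}; under {P,T} F still reaches {D} ∋ D.
F↔D cannot be blocked by any observed set — no back-door set.
{J}: (i) intercepts every directed F→D path; (ii) no back-door F→{J}; (iii) {F} blocks every back-door {J}→D. Front-door holds.
P(D|do(F)) = Σ_{J} P(J|F) Σ_{F'} P(D|J,F')P(F').

P(D|do(F)): frontdoor, adjust for {J}.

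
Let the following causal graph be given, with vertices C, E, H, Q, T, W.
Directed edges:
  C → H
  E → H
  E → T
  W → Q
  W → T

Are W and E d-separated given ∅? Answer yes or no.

Bayes-Ball from W | ∅ reaches {Q,T}.
E ∉ reach(W|∅) ⇒ W ⊥ E | ∅.

Yes — W ⊥ E | ∅.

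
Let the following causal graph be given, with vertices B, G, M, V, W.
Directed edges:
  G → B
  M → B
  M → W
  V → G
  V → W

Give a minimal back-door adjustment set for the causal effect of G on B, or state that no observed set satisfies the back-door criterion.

G→B: minimal back-door set ∅.

desc(G)\{G}={B}; candidates ⊆ {M,V,W}.
∅: G⊥B given ∅ in G with G→· removed — back-door holds.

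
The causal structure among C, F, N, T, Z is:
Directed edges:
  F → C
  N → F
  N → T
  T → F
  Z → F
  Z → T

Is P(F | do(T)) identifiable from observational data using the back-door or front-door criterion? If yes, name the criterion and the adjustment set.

desc(T)\{T}={C,F}; candidates ⊆ {N,Z}.
size 0: {}; under {} T still reaches {C,F,N,Z} ∋ F.
size 1: {N}, {Z}; under {N} T still reaches {C,F,Z} ∋ F.
{N,Z}: T⊥F given {N,Z} in G with T→· removed — back-door holds.
P(F|do(T)) = Σ_{N,Z} P(F|T,N,Z)·P(N,Z).

P(F|do(T)): backdoor, adjust for {N, Z}.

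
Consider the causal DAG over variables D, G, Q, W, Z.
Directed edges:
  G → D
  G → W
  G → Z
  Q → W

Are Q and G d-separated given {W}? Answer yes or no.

Bayes-Ball from Q | {W} reaches {D,G,Z}.
G ∈ reach(Q|{W}) ⇒ Q ⊥̸ G | {W}.

No — Q and G are d-connected given {W}.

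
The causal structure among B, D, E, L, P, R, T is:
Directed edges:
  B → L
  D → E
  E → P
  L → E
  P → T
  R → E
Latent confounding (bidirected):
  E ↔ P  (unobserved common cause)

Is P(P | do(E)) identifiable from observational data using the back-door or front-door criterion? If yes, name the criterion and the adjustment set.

desc(E)\{E}={P,T}; candidates ⊆ {B,D,L,R}.
E↔P: latent back-door arc(s) into E.
size 0: {}; under {} E still reaches {B,D,L,P,R,T} ∋ P.
size 1: {B}, {D}, {L} …(+1); under {B} E still reaches {D,L,P,R,T} ∋ P.
size 2: {B,D}, {B,L}, {B,R} …(+3); under {B,D} E still reaches {L,P,R,T} ∋ P.
E↔P cannot be blocked by any observed set — no back-door set.
No mediator lies on a directed E→…→P path.
Neither criterion identifies P(P|do(E)) in this graph.

P(P|do(E)): not identifiable (no BD/FD set).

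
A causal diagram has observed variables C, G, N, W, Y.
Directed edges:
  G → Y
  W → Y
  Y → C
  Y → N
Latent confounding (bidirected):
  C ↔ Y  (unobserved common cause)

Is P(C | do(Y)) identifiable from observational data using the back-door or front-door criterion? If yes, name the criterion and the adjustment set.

desc(Y)\{Y}={C,N}; candidates ⊆ {G,W}.
Y↔C: latent back-door arc(s) into Y.
size 0: {}; under {} Y still reaches {C,G,W} ∋ C.
size 1: {G}, {W}; under {G} Y still reaches {C,W} ∋ C.
size 2: {G,W}; under {G,W} Y still reaches {C} ∋ C.
Y↔C cannot be blocked by any observed set — no back-door set.
No mediator lies on a directed Y→…→C path.
Neither criterion identifies P(C|do(Y)) in this graph.

P(C|do(Y)): not identifiable (no BD/FD set).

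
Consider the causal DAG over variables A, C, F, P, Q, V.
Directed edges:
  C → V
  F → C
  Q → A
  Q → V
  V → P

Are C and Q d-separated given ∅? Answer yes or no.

Bayes-Ball from C | ∅ reaches {F,P,V}.
Q ∉ reach(C|∅) ⇒ C ⊥ Q | ∅.

Yes — C ⊥ Q | ∅.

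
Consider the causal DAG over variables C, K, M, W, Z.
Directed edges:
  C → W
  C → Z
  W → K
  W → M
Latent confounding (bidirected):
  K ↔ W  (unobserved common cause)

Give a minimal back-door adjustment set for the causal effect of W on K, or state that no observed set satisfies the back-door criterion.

W→K: no observed back-door set.

desc(W)\{W}={K,M}; candidates ⊆ {C,Z}.
W↔K: latent back-door arc(s) into W.
size 0: {}; under {} W still reaches {C,K,Z} ∋ K.
size 1: {C}, {Z}; under {C} W still reaches {K} ∋ K.
size 2: {C,Z}; under {C,Z} W still reaches {K} ∋ K.
W↔K cannot be blocked by any observed set — no back-door set.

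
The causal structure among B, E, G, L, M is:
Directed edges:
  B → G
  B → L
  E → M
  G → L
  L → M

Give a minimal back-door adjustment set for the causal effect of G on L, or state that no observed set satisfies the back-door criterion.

desc(G)\{G}={L,M}; candidates ⊆ {B,E}.
size 0: {}; under {} G still reaches {B,L,M} ∋ L.
{B}: G⊥L given {B} in G with G→· removed — back-door holds.

G→L: minimal back-door set {B}.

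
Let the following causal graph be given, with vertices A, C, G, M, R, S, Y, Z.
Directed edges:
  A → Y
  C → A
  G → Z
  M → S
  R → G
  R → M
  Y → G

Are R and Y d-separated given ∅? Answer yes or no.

Bayes-Ball from R | ∅ reaches {G,M,S,Z}.
Y ∉ reach(R|∅) ⇒ R ⊥ Y | ∅.

Yes — R ⊥ Y | ∅.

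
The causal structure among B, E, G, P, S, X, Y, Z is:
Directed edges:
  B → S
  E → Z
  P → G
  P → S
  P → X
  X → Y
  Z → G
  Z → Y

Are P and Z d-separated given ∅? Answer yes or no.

Bayes-Ball from P | ∅ reaches {G,S,X,Y}.
Z ∉ reach(P|∅) ⇒ P ⊥ Z | ∅.

Yes — P ⊥ Z | ∅.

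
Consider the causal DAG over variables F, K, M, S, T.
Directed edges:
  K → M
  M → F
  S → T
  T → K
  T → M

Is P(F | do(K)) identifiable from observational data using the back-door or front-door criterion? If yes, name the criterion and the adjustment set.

P(F|do(K)): backdoor, adjust for {T}.

desc(K)\{K}={F,M}; candidates ⊆ {S,T}.
size 0: {}; under {} K still reaches {F,M,S,T} ∋ F.
{T}: K⊥F given {T} in G with K→· removed — back-door holds.
P(F|do(K)) = Σ_{T} P(F|K,T)·P(T).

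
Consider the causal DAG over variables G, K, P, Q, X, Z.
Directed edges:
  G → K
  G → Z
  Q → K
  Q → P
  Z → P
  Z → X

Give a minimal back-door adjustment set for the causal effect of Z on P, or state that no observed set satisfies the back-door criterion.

desc(Z)\{Z}={P,X}; candidates ⊆ {G,K,Q}.
∅: Z⊥P given ∅ in G with Z→· removed — back-door holds.

Z→P: minimal back-door set ∅.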